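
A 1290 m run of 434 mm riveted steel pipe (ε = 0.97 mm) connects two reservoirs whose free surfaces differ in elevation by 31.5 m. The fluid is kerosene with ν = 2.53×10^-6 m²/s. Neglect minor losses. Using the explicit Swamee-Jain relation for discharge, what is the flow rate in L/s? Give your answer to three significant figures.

Swamee-Jain (Type II): Q = -0.965·√(gD⁵h_f/L)·ln[ε/(3.7D) + √(3.17ν²L/(gD³h_f))]
√(gD⁵h_f/L) = √(9.81·0.434⁵·31.5/1290) = 0.06073
ε/(3.7D) = 6.04×10^-4; √(3.17ν²L/(gD³h_f)) = 3.22×10^-5
Q = -0.965·0.06073·ln(6.363×10^-4) = 0.4313 m³/s
Check: V = 2.92 m/s, Re = 5.00×10^5, f = 0.02458, h_f = 31.7 m ≈ 31.5 m ✓

Q ≈ 431 L/s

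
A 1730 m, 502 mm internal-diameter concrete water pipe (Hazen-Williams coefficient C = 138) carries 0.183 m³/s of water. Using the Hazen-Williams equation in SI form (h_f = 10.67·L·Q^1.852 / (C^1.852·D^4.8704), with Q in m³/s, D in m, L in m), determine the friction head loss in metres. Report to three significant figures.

h_f = 10.67·1730·0.183^1.852 / (138^1.852·0.502^4.8704) = 2.483 m

h_f ≈ 2.48 m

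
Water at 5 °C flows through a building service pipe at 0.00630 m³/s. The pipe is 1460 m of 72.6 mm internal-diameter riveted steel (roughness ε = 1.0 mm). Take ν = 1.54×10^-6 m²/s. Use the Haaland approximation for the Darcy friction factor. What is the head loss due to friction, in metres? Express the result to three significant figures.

V = 4Q/(πD²) = 4·0.00630/(π·0.0726²) = 1.522 m/s
Re = VD/ν = 1.522·0.0726/1.54×10^-6 = 7.17×10^4 → turbulent
ε/D = 1.0/72.6 = 0.0138
Haaland: f = 0.04310
h_f = f(L/D)V²/(2g) = 0.04310·(1460/0.0726)·1.522²/(2·9.81) = 102.3 m

h_f ≈ 102 m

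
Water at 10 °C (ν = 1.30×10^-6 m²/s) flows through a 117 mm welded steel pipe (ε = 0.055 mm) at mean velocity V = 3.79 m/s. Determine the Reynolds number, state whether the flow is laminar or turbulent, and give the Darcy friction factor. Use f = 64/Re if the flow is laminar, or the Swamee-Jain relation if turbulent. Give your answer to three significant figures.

Re ≈ 3.41×10^5; turbulent; f ≈ 0.0180

Re = VD/ν = 3.790·0.117/1.30×10^-6 = 3.41×10^5
Re > 4000 → turbulent; ε/D = 4.70×10^-4
Swamee-Jain: f = 0.01799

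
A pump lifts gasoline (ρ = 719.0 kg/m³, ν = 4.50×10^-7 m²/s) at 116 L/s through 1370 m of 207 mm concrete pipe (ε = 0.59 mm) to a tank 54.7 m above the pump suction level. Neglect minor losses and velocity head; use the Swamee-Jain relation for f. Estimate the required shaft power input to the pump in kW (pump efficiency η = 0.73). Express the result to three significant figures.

V = 4Q/(πD²) = 3.447 m/s; Re = 1.59×10^6; ε/D = 0.00285; f = 0.02593
h_f = f(L/D)V²/2g = 103.9 m
Total head H = z + h_f = 54.7 + 103.9 = 158.6 m
P_hyd = ρgQH = 719.0·9.81·0.116·158.6 = 129.8 kW
P_shaft = P_hyd/η = 129.8/0.73 = 177.8 kW

P_shaft ≈ 178 kW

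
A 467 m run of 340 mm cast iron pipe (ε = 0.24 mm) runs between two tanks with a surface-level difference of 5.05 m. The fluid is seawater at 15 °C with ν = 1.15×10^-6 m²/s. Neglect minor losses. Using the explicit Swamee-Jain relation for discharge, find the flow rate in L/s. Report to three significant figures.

Swamee-Jain (Type II): Q = -0.965·√(gD⁵h_f/L)·ln[ε/(3.7D) + √(3.17ν²L/(gD³h_f))]
√(gD⁵h_f/L) = √(9.81·0.340⁵·5.05/467) = 0.02195
ε/(3.7D) = 1.91×10^-4; √(3.17ν²L/(gD³h_f)) = 3.17×10^-5
Q = -0.965·0.02195·ln(2.225×10^-4) = 0.1782 m³/s
Check: V = 1.96 m/s, Re = 5.80×10^5, f = 0.01885, h_f = 5.08 m ≈ 5.05 m ✓

Q ≈ 178 L/s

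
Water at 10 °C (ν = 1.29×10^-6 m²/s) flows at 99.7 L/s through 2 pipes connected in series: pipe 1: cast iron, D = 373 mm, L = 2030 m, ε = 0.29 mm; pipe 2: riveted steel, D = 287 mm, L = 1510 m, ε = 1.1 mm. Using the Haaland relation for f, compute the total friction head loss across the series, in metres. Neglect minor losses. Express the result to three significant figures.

Pipe 1: V = 0.9124 m/s, Re = 2.64×10^5, ε/D = 7.77×10^-4, f = 0.01965, h_1 = f(L/D)V²/2g = 4.538 m
Pipe 2: V = 1.541 m/s, Re = 3.43×10^5, ε/D = 0.00383, f = 0.02842, h_2 = f(L/D)V²/2g = 18.10 m
Series → Q common, losses add: H = Σh = 22.64 m

H ≈ 22.6 m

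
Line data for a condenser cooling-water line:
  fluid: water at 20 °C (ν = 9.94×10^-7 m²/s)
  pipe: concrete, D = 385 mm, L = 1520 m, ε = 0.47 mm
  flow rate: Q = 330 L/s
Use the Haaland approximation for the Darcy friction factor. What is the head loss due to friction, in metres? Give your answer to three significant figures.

h_f ≈ 33.8 m

V = 4Q/(πD²) = 4·0.330/(π·0.385²) = 2.835 m/s
Re = VD/ν = 2.835·0.385/9.94×10^-7 = 1.10×10^6 → turbulent
ε/D = 0.47/385 = 0.00122
Haaland: f = 0.02088
h_f = f(L/D)V²/(2g) = 0.02088·(1520/0.385)·2.835²/(2·9.81) = 33.76 m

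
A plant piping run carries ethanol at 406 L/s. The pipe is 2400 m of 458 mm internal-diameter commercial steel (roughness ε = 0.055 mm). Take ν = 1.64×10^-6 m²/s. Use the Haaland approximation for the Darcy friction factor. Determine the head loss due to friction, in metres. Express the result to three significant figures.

h_f ≈ 22.8 m

V = 4Q/(πD²) = 4·0.406/(π·0.458²) = 2.464 m/s
Re = VD/ν = 2.464·0.458/1.64×10^-6 = 6.88×10^5 → turbulent
ε/D = 0.055/458 = 1.20×10^-4
Haaland: f = 0.01403
h_f = f(L/D)V²/(2g) = 0.01403·(2400/0.458)·2.464²/(2·9.81) = 22.76 m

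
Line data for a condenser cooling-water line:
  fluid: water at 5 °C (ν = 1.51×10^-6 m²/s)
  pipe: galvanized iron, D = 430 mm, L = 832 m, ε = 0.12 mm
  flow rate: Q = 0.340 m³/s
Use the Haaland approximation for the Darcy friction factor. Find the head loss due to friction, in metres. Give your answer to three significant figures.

h_f ≈ 8.49 m

V = 4Q/(πD²) = 4·0.340/(π·0.430²) = 2.341 m/s
Re = VD/ν = 2.341·0.430/1.51×10^-6 = 6.67×10^5 → turbulent
ε/D = 0.12/430 = 2.79×10^-4
Haaland: f = 0.01571
h_f = f(L/D)V²/(2g) = 0.01571·(832/0.430)·2.341²/(2·9.81) = 8.490 m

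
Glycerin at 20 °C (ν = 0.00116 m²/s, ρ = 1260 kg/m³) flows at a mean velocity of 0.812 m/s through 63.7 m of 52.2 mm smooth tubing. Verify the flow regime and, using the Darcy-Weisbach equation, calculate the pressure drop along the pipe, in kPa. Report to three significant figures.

Re = VD/ν = 0.812·0.05220/0.00116 = 36.5 → laminar (Re < 2300)
f = 64/Re = 1.752
h_f = f(L/D)V²/(2g) = 1.752·(63.7/0.05220)·0.812²/(2·9.81) = 71.83 m
Δp = ρg·h_f = 1260·9.81·71.83 = 887.8 kPa

Δp ≈ 888 kPa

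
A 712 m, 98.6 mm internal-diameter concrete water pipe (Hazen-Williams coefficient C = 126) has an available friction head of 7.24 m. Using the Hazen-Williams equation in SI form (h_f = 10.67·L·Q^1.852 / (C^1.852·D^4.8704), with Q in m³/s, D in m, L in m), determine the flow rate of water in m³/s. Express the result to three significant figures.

Rearranging: Q = [h_f·C^1.852·D^4.8704 / (10.67·L)]^(1/1.852)
Q = [7.24·126^1.852·0.0986^4.8704 / (10.67·712)]^0.540 = 0.006657 m³/s

Q ≈ 0.00666 m³/s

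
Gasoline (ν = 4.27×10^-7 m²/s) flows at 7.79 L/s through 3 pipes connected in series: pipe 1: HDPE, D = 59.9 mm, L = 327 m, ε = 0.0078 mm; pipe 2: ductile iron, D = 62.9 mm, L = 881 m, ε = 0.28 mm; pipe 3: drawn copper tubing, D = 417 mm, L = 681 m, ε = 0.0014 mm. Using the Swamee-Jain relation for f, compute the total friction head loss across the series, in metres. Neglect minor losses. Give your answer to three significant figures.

Pipe 1: V = 2.764 m/s, Re = 3.88×10^5, ε/D = 1.30×10^-4, f = 0.01523, h_1 = f(L/D)V²/2g = 32.38 m
Pipe 2: V = 2.507 m/s, Re = 3.69×10^5, ε/D = 0.00445, f = 0.02973, h_2 = f(L/D)V²/2g = 133.4 m
Pipe 3: V = 0.05704 m/s, Re = 5.57×10^4, ε/D = 3.36×10^-6, f = 0.02028, h_3 = f(L/D)V²/2g = 0.005492 m
Series → Q common, losses add: H = Σh = 165.8 m

H ≈ 166 m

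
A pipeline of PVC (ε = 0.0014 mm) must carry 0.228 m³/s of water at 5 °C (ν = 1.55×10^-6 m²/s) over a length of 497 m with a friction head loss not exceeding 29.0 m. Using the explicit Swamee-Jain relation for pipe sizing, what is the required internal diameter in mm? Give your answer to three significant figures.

Swamee-Jain (Type III): D = 0.66·[ε^1.25·(LQ²/(gh_f))^4.75 + ν·Q^9.4·(L/(gh_f))^5.2]^0.04
LQ²/(gh_f) = 0.09082; L/(gh_f) = 1.747
Term 1 = ε^1.25·(…)^4.75 = 5.42×10^-13; Term 2 = ν·Q^9.4·(…)^5.2 = 2.60×10^-11
D = 0.66·(5.42×10^-13 + 2.60×10^-11)^0.04 = 0.2492 m = 249 mm
Check: V = 4.68 m/s, Re = 7.52×10^5, f = 0.01230, h_f = 27.3 m ≈ 29.0 m ✓

D ≈ 249 mm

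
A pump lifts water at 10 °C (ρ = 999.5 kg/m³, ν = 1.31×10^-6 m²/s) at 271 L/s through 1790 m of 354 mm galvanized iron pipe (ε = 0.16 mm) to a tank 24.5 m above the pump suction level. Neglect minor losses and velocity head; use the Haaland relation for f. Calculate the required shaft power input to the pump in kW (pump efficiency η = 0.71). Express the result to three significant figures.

V = 4Q/(πD²) = 2.753 m/s; Re = 7.44×10^5; ε/D = 4.52×10^-4; f = 0.01699
h_f = f(L/D)V²/2g = 33.19 m
Total head H = z + h_f = 24.5 + 33.19 = 57.69 m
P_hyd = ρgQH = 999.5·9.81·0.271·57.69 = 153.3 kW
P_shaft = P_hyd/η = 153.3/0.71 = 215.9 kW

P_shaft ≈ 216 kW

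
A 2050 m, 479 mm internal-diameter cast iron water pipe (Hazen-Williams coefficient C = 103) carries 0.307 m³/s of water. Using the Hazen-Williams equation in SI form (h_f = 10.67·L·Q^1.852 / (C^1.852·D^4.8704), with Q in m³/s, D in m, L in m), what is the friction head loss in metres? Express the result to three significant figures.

h_f ≈ 16.6 m

h_f = 10.67·2050·0.307^1.852 / (103^1.852·0.479^4.8704) = 16.57 m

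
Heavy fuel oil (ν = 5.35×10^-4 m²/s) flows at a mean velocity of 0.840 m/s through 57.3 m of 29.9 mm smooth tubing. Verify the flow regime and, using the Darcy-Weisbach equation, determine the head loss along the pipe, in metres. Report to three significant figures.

h_f ≈ 94.0 m

Re = VD/ν = 0.840·0.02990/5.35×10^-4 = 46.9 → laminar (Re < 2300)
f = 64/Re = 1.363
h_f = f(L/D)V²/(2g) = 1.363·(57.3/0.02990)·0.840²/(2·9.81) = 93.96 m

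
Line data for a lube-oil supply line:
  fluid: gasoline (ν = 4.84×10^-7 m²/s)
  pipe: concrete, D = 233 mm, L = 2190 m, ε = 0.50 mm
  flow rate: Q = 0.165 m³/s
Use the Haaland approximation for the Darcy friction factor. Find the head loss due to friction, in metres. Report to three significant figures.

V = 4Q/(πD²) = 4·0.165/(π·0.233²) = 3.870 m/s
Re = VD/ν = 3.870·0.233/4.84×10^-7 = 1.86×10^6 → turbulent
ε/D = 0.50/233 = 0.00215
Haaland: f = 0.02400
h_f = f(L/D)V²/(2g) = 0.02400·(2190/0.233)·3.870²/(2·9.81) = 172.1 m

h_f ≈ 172 m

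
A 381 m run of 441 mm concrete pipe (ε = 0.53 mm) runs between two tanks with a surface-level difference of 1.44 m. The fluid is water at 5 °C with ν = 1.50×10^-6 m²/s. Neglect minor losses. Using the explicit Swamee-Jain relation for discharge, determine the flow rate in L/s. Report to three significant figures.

Q ≈ 189 L/s

Swamee-Jain (Type II): Q = -0.965·√(gD⁵h_f/L)·ln[ε/(3.7D) + √(3.17ν²L/(gD³h_f))]
√(gD⁵h_f/L) = √(9.81·0.441⁵·1.44/381) = 0.02487
ε/(3.7D) = 3.25×10^-4; √(3.17ν²L/(gD³h_f)) = 4.74×10^-5
Q = -0.965·0.02487·ln(3.722×10^-4) = 0.1895 m³/s
Check: V = 1.24 m/s, Re = 3.65×10^5, f = 0.02139, h_f = 1.45 m ≈ 1.44 m ✓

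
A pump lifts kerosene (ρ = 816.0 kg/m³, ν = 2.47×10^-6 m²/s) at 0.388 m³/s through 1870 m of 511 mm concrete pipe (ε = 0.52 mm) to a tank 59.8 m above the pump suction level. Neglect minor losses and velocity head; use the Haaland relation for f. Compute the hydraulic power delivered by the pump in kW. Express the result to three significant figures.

P_hyd ≈ 228 kW

V = 4Q/(πD²) = 1.892 m/s; Re = 3.91×10^5; ε/D = 0.00102; f = 0.02041
h_f = f(L/D)V²/2g = 13.63 m
Total head H = z + h_f = 59.8 + 13.63 = 73.43 m
P_hyd = ρgQH = 816.0·9.81·0.388·73.43 = 228.1 kW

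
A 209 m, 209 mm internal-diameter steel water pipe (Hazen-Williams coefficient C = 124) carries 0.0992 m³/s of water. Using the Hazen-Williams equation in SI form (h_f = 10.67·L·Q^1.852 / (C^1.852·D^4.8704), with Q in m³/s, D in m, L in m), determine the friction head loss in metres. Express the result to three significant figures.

h_f ≈ 8.39 m

h_f = 10.67·209·0.0992^1.852 / (124^1.852·0.209^4.8704) = 8.394 m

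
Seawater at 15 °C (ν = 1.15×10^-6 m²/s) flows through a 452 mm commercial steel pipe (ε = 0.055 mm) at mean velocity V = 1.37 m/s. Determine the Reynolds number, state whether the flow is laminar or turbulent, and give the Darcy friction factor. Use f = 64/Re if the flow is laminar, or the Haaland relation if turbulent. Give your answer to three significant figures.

Re ≈ 5.38×10^5; turbulent; f ≈ 0.0144

Re = VD/ν = 1.370·0.452/1.15×10^-6 = 5.38×10^5
Re > 4000 → turbulent; ε/D = 1.22×10^-4
Haaland: f = 0.01439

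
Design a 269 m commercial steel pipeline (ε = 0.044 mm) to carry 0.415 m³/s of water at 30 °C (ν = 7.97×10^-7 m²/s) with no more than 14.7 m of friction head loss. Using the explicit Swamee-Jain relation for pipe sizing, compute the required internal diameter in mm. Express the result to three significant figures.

D ≈ 326 mm

Swamee-Jain (Type III): D = 0.66·[ε^1.25·(LQ²/(gh_f))^4.75 + ν·Q^9.4·(L/(gh_f))^5.2]^0.04
LQ²/(gh_f) = 0.3213; L/(gh_f) = 1.865
Term 1 = ε^1.25·(…)^4.75 = 1.63×10^-8; Term 2 = ν·Q^9.4·(…)^5.2 = 5.24×10^-9
D = 0.66·(1.63×10^-8 + 5.24×10^-9)^0.04 = 0.3257 m = 326 mm
Check: V = 4.98 m/s, Re = 2.04×10^6, f = 0.01344, h_f = 14.0 m ≈ 14.7 m ✓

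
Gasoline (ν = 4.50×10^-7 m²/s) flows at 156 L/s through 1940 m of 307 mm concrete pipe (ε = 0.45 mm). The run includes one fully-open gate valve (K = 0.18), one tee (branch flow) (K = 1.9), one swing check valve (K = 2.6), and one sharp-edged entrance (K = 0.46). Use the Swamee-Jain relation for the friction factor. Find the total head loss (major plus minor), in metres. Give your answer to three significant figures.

H_L ≈ 32.4 m

V = 4Q/(πD²) = 2.107 m/s; V²/2g = 0.2264 m
Re = 1.44×10^6, ε/D = 0.00147 → f = 0.02183 (Swamee-Jain)
Major: h_f = f(L/D)·V²/2g = 0.02183·6319·0.2264 = 31.22 m
Minor: ΣK = 5.14; h_m = ΣK·V²/2g = 1.164 m
Total H_L = 31.22 + 1.164 = 32.38 m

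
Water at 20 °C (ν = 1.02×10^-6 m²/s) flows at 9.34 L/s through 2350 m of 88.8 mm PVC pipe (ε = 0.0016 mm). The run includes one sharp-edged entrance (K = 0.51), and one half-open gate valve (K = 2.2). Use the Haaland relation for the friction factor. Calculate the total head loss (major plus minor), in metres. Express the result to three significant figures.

H_L ≈ 52.3 m

V = 4Q/(πD²) = 1.508 m/s; V²/2g = 0.1159 m
Re = 1.31×10^5, ε/D = 1.80×10^-5 → f = 0.01694 (Haaland)
Major: h_f = f(L/D)·V²/2g = 0.01694·26464·0.1159 = 51.95 m
Minor: ΣK = 2.71; h_m = ΣK·V²/2g = 0.3141 m
Total H_L = 51.95 + 0.3141 = 52.27 m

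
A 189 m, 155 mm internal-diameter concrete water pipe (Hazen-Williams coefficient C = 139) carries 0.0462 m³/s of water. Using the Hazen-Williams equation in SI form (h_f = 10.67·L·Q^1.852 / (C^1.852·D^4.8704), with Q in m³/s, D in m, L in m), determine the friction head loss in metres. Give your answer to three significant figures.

h_f = 10.67·189·0.0462^1.852 / (139^1.852·0.155^4.8704) = 6.399 m

h_f ≈ 6.40 m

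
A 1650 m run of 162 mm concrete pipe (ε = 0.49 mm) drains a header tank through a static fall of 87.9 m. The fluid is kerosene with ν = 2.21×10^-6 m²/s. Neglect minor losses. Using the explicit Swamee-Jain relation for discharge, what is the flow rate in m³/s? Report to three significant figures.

Swamee-Jain (Type II): Q = -0.965·√(gD⁵h_f/L)·ln[ε/(3.7D) + √(3.17ν²L/(gD³h_f))]
√(gD⁵h_f/L) = √(9.81·0.162⁵·87.9/1650) = 0.007636
ε/(3.7D) = 8.17×10^-4; √(3.17ν²L/(gD³h_f)) = 8.35×10^-5
Q = -0.965·0.007636·ln(9.010×10^-4) = 0.05167 m³/s
Check: V = 2.51 m/s, Re = 1.84×10^5, f = 0.02714, h_f = 88.5 m ≈ 87.9 m ✓

Q ≈ 0.0517 m³/s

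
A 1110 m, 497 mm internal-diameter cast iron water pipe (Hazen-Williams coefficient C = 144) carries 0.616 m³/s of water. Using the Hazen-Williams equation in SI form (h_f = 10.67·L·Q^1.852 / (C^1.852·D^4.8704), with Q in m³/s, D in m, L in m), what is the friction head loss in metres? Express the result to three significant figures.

h_f = 10.67·1110·0.616^1.852 / (144^1.852·0.497^4.8704) = 14.63 m

h_f ≈ 14.6 m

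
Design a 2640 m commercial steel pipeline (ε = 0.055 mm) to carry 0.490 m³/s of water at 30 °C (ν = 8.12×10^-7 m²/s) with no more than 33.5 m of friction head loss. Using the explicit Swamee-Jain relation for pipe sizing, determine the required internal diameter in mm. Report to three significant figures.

Swamee-Jain (Type III): D = 0.66·[ε^1.25·(LQ²/(gh_f))^4.75 + ν·Q^9.4·(L/(gh_f))^5.2]^0.04
LQ²/(gh_f) = 1.929; L/(gh_f) = 8.033
Term 1 = ε^1.25·(…)^4.75 = 1.07×10^-4; Term 2 = ν·Q^9.4·(…)^5.2 = 5.04×10^-5
D = 0.66·(1.07×10^-4 + 5.04×10^-5)^0.04 = 0.4650 m = 465 mm
Check: V = 2.89 m/s, Re = 1.65×10^6, f = 0.01332, h_f = 32.1 m ≈ 33.5 m ✓

D ≈ 465 mm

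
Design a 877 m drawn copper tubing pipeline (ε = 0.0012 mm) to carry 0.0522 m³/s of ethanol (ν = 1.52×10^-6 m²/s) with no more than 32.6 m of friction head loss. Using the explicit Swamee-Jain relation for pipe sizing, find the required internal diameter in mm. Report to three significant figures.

D ≈ 157 mm

Swamee-Jain (Type III): D = 0.66·[ε^1.25·(LQ²/(gh_f))^4.75 + ν·Q^9.4·(L/(gh_f))^5.2]^0.04
LQ²/(gh_f) = 0.007472; L/(gh_f) = 2.742
Term 1 = ε^1.25·(…)^4.75 = 3.15×10^-18; Term 2 = ν·Q^9.4·(…)^5.2 = 2.55×10^-16
D = 0.66·(3.15×10^-18 + 2.55×10^-16)^0.04 = 0.1570 m = 157 mm
Check: V = 2.70 m/s, Re = 2.78×10^5, f = 0.01466, h_f = 30.3 m ≈ 32.6 m ✓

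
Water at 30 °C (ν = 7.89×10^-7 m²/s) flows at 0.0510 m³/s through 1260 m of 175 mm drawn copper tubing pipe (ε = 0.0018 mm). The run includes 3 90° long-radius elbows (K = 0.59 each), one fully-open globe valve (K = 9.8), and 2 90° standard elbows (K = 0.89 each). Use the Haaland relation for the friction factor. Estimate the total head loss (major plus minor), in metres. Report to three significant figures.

H_L ≈ 25.0 m

V = 4Q/(πD²) = 2.120 m/s; V²/2g = 0.2291 m
Re = 4.70×10^5, ε/D = 1.03×10^-5 → f = 0.01332 (Haaland)
Major: h_f = f(L/D)·V²/2g = 0.01332·7200·0.2291 = 21.97 m
Minor: ΣK = 13.4; h_m = ΣK·V²/2g = 3.059 m
Total H_L = 21.97 + 3.059 = 25.03 m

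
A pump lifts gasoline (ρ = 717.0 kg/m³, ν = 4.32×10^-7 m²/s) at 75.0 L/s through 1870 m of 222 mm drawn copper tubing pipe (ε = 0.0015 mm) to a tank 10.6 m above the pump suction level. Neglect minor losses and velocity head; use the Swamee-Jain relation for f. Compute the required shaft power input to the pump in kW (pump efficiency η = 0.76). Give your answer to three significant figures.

P_shaft ≈ 20.5 kW

V = 4Q/(πD²) = 1.938 m/s; Re = 9.96×10^5; ε/D = 6.76×10^-6; f = 0.01178
h_f = f(L/D)V²/2g = 18.99 m
Total head H = z + h_f = 10.6 + 18.99 = 29.59 m
P_hyd = ρgQH = 717.0·9.81·0.0750·29.59 = 15.61 kW
P_shaft = P_hyd/η = 15.61/0.76 = 20.54 kW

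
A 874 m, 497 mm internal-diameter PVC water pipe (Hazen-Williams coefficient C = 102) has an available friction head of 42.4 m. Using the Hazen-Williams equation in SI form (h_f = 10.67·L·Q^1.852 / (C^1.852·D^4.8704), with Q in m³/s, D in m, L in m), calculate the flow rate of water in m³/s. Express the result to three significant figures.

Q ≈ 0.882 m³/s

Rearranging: Q = [h_f·C^1.852·D^4.8704 / (10.67·L)]^(1/1.852)
Q = [42.4·102^1.852·0.497^4.8704 / (10.67·874)]^0.540 = 0.8817 m³/s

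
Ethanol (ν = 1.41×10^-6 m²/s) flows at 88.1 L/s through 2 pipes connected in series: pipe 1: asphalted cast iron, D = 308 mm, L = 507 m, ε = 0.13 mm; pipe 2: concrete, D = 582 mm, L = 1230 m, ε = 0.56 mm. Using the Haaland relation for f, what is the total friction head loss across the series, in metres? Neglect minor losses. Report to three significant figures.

Pipe 1: V = 1.182 m/s, Re = 2.58×10^5, ε/D = 4.22×10^-4, f = 0.01781, h_1 = f(L/D)V²/2g = 2.089 m
Pipe 2: V = 0.3312 m/s, Re = 1.37×10^5, ε/D = 9.62×10^-4, f = 0.02128, h_2 = f(L/D)V²/2g = 0.2513 m
Series → Q common, losses add: H = Σh = 2.341 m

H ≈ 2.34 m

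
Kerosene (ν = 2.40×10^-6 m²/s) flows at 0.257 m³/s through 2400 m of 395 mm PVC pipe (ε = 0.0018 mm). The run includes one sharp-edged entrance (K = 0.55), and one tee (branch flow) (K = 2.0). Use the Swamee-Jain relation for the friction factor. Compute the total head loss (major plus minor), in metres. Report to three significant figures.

H_L ≈ 19.7 m

V = 4Q/(πD²) = 2.097 m/s; V²/2g = 0.2242 m
Re = 3.45×10^5, ε/D = 4.56×10^-6 → f = 0.01406 (Swamee-Jain)
Major: h_f = f(L/D)·V²/2g = 0.01406·6076·0.2242 = 19.15 m
Minor: ΣK = 2.55; h_m = ΣK·V²/2g = 0.5717 m
Total H_L = 19.15 + 0.5717 = 19.73 m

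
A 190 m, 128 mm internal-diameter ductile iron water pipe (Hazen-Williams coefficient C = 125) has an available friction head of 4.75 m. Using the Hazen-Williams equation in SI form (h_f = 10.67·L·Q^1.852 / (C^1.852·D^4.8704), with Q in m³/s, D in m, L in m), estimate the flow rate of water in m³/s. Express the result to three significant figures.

Rearranging: Q = [h_f·C^1.852·D^4.8704 / (10.67·L)]^(1/1.852)
Q = [4.75·125^1.852·0.128^4.8704 / (10.67·190)]^0.540 = 0.02132 m³/s

Q ≈ 0.0213 m³/s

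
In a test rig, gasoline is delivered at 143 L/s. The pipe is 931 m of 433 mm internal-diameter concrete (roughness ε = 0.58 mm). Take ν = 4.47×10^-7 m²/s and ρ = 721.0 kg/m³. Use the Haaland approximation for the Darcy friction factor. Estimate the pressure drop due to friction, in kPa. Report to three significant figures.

Δp ≈ 15.6 kPa

V = 4Q/(πD²) = 4·0.143/(π·0.433²) = 0.9711 m/s
Re = VD/ν = 0.9711·0.433/4.47×10^-7 = 9.41×10^5 → turbulent
ε/D = 0.58/433 = 0.00134
Haaland: f = 0.02138
h_f = f(L/D)V²/(2g) = 0.02138·(931/0.433)·0.9711²/(2·9.81) = 2.210 m
Δp = ρg·h_f = 721.0·9.81·2.210 = 15.63 kPa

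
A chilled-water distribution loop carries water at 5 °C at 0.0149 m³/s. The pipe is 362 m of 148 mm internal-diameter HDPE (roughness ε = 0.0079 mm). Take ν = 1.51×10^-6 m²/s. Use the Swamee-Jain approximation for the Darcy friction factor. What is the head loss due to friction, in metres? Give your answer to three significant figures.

V = 4Q/(πD²) = 4·0.0149/(π·0.148²) = 0.8661 m/s
Re = VD/ν = 0.8661·0.148/1.51×10^-6 = 8.49×10^4 → turbulent
ε/D = 0.0079/148 = 5.34×10^-5
Swamee-Jain: f = 0.01878
h_f = f(L/D)V²/(2g) = 0.01878·(362/0.148)·0.8661²/(2·9.81) = 1.757 m

h_f ≈ 1.76 m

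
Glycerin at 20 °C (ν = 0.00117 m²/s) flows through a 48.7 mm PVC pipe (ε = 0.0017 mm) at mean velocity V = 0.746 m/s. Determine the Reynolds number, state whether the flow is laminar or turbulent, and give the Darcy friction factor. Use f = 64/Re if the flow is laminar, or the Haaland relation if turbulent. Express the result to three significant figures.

Re = VD/ν = 0.7460·0.0487/0.00117 = 31.1
Re < 2300 → laminar → f = 64/Re = 2.061

Re ≈ 31.1; laminar; f = 64/Re ≈ 2.06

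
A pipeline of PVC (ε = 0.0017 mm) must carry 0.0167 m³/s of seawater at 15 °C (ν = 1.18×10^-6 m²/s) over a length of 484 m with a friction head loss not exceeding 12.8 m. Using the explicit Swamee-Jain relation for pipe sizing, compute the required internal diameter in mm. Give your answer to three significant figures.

Swamee-Jain (Type III): D = 0.66·[ε^1.25·(LQ²/(gh_f))^4.75 + ν·Q^9.4·(L/(gh_f))^5.2]^0.04
LQ²/(gh_f) = 0.001075; L/(gh_f) = 3.854
Term 1 = ε^1.25·(…)^4.75 = 4.87×10^-22; Term 2 = ν·Q^9.4·(…)^5.2 = 2.58×10^-20
D = 0.66·(4.87×10^-22 + 2.58×10^-20)^0.04 = 0.1087 m = 109 mm
Check: V = 1.80 m/s, Re = 1.66×10^5, f = 0.01625, h_f = 11.9 m ≈ 12.8 m ✓

D ≈ 109 mm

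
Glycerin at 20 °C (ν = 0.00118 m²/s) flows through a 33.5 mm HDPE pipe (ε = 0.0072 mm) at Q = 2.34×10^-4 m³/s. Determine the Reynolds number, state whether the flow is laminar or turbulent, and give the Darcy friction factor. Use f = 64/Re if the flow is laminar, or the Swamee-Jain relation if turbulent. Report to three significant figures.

V = 4Q/(πD²) = 0.2655 m/s
Re = VD/ν = 0.2655·0.0335/0.00118 = 7.54
Re < 2300 → laminar → f = 64/Re = 8.491

Re ≈ 7.54; laminar; f = 64/Re ≈ 8.49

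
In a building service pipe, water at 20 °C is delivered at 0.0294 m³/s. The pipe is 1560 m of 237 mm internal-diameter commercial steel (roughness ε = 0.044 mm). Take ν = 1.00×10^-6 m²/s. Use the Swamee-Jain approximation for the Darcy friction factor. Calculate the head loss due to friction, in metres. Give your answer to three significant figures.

V = 4Q/(πD²) = 4·0.0294/(π·0.237²) = 0.6664 m/s
Re = VD/ν = 0.6664·0.237/1.00×10^-6 = 1.58×10^5 → turbulent
ε/D = 0.044/237 = 1.86×10^-4
Swamee-Jain: f = 0.01761
h_f = f(L/D)V²/(2g) = 0.01761·(1560/0.237)·0.6664²/(2·9.81) = 2.623 m

h_f ≈ 2.62 m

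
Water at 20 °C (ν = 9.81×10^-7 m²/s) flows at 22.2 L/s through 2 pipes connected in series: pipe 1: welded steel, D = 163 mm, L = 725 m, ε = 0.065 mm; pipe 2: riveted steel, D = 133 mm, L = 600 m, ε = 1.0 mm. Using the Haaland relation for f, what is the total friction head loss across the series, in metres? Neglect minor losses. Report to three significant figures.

Pipe 1: V = 1.064 m/s, Re = 1.77×10^5, ε/D = 3.99×10^-4, f = 0.01831, h_1 = f(L/D)V²/2g = 4.699 m
Pipe 2: V = 1.598 m/s, Re = 2.17×10^5, ε/D = 0.00752, f = 0.03487, h_2 = f(L/D)V²/2g = 20.47 m
Series → Q common, losses add: H = Σh = 25.17 m

H ≈ 25.2 m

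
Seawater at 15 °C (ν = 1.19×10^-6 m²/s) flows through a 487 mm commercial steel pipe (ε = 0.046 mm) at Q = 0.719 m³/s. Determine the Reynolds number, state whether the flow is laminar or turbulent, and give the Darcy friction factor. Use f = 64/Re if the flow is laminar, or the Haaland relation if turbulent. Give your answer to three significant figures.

Re ≈ 1.58×10^6; turbulent; f ≈ 0.0128

V = 4Q/(πD²) = 3.860 m/s
Re = VD/ν = 3.860·0.487/1.19×10^-6 = 1.58×10^6
Re > 4000 → turbulent; ε/D = 9.45×10^-5
Haaland: f = 0.01281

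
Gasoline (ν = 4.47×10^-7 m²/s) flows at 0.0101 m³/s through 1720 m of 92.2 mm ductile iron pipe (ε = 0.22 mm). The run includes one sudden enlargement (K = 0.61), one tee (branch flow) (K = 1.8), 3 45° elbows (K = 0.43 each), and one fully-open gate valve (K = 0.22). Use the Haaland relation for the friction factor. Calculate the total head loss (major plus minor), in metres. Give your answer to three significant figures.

H_L ≈ 55.0 m

V = 4Q/(πD²) = 1.513 m/s; V²/2g = 0.1166 m
Re = 3.12×10^5, ε/D = 0.00239 → f = 0.02506 (Haaland)
Major: h_f = f(L/D)·V²/2g = 0.02506·18655·0.1166 = 54.53 m
Minor: ΣK = 3.92; h_m = ΣK·V²/2g = 0.4572 m
Total H_L = 54.53 + 0.4572 = 54.99 m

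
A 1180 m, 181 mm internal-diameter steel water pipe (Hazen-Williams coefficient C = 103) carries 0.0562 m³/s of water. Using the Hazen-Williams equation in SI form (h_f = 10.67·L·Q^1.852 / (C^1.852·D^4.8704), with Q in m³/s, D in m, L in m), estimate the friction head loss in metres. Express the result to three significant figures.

h_f ≈ 47.0 m

h_f = 10.67·1180·0.0562^1.852 / (103^1.852·0.181^4.8704) = 47.01 m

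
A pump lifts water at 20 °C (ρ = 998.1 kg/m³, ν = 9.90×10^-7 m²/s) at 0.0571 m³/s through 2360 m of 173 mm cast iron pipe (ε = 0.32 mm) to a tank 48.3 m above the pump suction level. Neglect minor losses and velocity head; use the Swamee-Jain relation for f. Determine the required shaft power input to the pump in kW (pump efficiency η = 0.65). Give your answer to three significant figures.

V = 4Q/(πD²) = 2.429 m/s; Re = 4.24×10^5; ε/D = 0.00185; f = 0.02352
h_f = f(L/D)V²/2g = 96.50 m
Total head H = z + h_f = 48.3 + 96.50 = 144.8 m
P_hyd = ρgQH = 998.1·9.81·0.0571·144.8 = 80.96 kW
P_shaft = P_hyd/η = 80.96/0.65 = 124.5 kW

P_shaft ≈ 125 kW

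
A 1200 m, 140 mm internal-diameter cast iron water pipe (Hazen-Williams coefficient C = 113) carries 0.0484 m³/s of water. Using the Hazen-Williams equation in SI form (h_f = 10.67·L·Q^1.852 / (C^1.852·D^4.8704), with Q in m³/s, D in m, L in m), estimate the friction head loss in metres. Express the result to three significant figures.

h_f ≈ 107 m

h_f = 10.67·1200·0.0484^1.852 / (113^1.852·0.140^4.8704) = 106.7 m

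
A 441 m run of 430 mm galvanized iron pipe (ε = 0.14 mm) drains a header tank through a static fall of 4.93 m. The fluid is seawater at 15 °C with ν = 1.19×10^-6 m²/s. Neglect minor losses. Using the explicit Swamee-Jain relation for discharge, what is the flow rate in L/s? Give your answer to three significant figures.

Swamee-Jain (Type II): Q = -0.965·√(gD⁵h_f/L)·ln[ε/(3.7D) + √(3.17ν²L/(gD³h_f))]
√(gD⁵h_f/L) = √(9.81·0.430⁵·4.93/441) = 0.04015
ε/(3.7D) = 8.80×10^-5; √(3.17ν²L/(gD³h_f)) = 2.27×10^-5
Q = -0.965·0.04015·ln(1.107×10^-4) = 0.3529 m³/s
Check: V = 2.43 m/s, Re = 8.78×10^5, f = 0.01607, h_f = 4.96 m ≈ 4.93 m ✓

Q ≈ 353 L/s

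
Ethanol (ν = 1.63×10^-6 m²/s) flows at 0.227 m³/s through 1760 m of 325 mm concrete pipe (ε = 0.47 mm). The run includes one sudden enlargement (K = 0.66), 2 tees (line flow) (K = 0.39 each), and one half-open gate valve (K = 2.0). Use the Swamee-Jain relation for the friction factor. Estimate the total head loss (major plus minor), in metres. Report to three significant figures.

H_L ≈ 46.9 m

V = 4Q/(πD²) = 2.736 m/s; V²/2g = 0.3816 m
Re = 5.46×10^5, ε/D = 0.00145 → f = 0.02206 (Swamee-Jain)
Major: h_f = f(L/D)·V²/2g = 0.02206·5415·0.3816 = 45.59 m
Minor: ΣK = 3.44; h_m = ΣK·V²/2g = 1.313 m
Total H_L = 45.59 + 1.313 = 46.91 m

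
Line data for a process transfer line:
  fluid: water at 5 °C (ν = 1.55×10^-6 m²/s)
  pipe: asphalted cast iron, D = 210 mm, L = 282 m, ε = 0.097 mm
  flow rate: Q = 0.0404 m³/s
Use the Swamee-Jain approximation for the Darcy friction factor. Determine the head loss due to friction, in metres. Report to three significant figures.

h_f ≈ 1.79 m

V = 4Q/(πD²) = 4·0.0404/(π·0.210²) = 1.166 m/s
Re = VD/ν = 1.166·0.210/1.55×10^-6 = 1.58×10^5 → turbulent
ε/D = 0.097/210 = 4.62×10^-4
Swamee-Jain: f = 0.01918
h_f = f(L/D)V²/(2g) = 0.01918·(282/0.210)·1.166²/(2·9.81) = 1.786 m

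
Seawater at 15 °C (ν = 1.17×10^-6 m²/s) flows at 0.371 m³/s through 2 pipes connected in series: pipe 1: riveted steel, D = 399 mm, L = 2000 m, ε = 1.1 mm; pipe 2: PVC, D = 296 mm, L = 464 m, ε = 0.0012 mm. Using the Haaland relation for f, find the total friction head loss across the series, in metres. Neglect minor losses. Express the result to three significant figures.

Pipe 1: V = 2.967 m/s, Re = 1.01×10^6, ε/D = 0.00276, f = 0.02573, h_1 = f(L/D)V²/2g = 57.88 m
Pipe 2: V = 5.391 m/s, Re = 1.36×10^6, ε/D = 4.05×10^-6, f = 0.01109, h_2 = f(L/D)V²/2g = 25.75 m
Series → Q common, losses add: H = Σh = 83.64 m

H ≈ 83.6 m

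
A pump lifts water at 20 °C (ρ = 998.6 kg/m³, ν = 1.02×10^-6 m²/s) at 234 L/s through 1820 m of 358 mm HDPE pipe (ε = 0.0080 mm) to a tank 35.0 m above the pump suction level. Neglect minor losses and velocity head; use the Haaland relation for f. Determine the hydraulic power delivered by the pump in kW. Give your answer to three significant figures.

V = 4Q/(πD²) = 2.325 m/s; Re = 8.16×10^5; ε/D = 2.23×10^-5; f = 0.01236
h_f = f(L/D)V²/2g = 17.31 m
Total head H = z + h_f = 35.0 + 17.31 = 52.31 m
P_hyd = ρgQH = 998.6·9.81·0.234·52.31 = 119.9 kW

P_hyd ≈ 120 kW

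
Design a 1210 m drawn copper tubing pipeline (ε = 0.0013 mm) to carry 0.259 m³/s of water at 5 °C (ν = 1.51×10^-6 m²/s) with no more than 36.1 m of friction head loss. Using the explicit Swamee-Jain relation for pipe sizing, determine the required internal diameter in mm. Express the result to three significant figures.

D ≈ 300 mm

Swamee-Jain (Type III): D = 0.66·[ε^1.25·(LQ²/(gh_f))^4.75 + ν·Q^9.4·(L/(gh_f))^5.2]^0.04
LQ²/(gh_f) = 0.2292; L/(gh_f) = 3.417
Term 1 = ε^1.25·(…)^4.75 = 4.01×10^-11; Term 2 = ν·Q^9.4·(…)^5.2 = 2.75×10^-9
D = 0.66·(4.01×10^-11 + 2.75×10^-9)^0.04 = 0.3002 m = 300 mm
Check: V = 3.66 m/s, Re = 7.28×10^5, f = 0.01234, h_f = 34.0 m ≈ 36.1 m ✓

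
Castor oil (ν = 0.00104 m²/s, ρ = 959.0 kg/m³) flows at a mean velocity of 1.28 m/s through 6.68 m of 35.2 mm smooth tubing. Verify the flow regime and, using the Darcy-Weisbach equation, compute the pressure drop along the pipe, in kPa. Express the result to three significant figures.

Δp ≈ 220 kPa

Re = VD/ν = 1.28·0.03520/0.00104 = 43.3 → laminar (Re < 2300)
f = 64/Re = 1.477
h_f = f(L/D)V²/(2g) = 1.477·(6.68/0.03520)·1.28²/(2·9.81) = 23.41 m
Δp = ρg·h_f = 959.0·9.81·23.41 = 220.2 kPa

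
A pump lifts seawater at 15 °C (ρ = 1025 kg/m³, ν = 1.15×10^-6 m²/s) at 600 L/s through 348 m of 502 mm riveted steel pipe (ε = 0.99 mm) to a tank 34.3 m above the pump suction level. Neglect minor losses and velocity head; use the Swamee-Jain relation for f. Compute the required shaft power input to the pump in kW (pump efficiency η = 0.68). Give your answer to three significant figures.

V = 4Q/(πD²) = 3.031 m/s; Re = 1.32×10^6; ε/D = 0.00197; f = 0.02354
h_f = f(L/D)V²/2g = 7.643 m
Total head H = z + h_f = 34.3 + 7.643 = 41.94 m
P_hyd = ρgQH = 1025·9.81·0.600·41.94 = 253.0 kW
P_shaft = P_hyd/η = 253.0/0.68 = 372.1 kW

P_shaft ≈ 372 kW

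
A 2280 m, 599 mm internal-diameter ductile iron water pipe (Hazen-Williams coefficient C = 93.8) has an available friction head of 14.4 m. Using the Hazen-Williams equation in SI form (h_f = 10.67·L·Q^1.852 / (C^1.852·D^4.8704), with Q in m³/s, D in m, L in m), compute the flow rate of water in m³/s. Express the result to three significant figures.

Rearranging: Q = [h_f·C^1.852·D^4.8704 / (10.67·L)]^(1/1.852)
Q = [14.4·93.8^1.852·0.599^4.8704 / (10.67·2280)]^0.540 = 0.4406 m³/s

Q ≈ 0.441 m³/s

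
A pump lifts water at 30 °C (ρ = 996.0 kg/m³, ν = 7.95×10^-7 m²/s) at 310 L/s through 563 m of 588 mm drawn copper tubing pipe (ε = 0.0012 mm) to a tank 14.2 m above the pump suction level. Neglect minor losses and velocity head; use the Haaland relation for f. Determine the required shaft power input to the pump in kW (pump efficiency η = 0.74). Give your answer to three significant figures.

P_shaft ≈ 61.2 kW

V = 4Q/(πD²) = 1.142 m/s; Re = 8.44×10^5; ε/D = 2.04×10^-6; f = 0.01195
h_f = f(L/D)V²/2g = 0.7602 m
Total head H = z + h_f = 14.2 + 0.7602 = 14.96 m
P_hyd = ρgQH = 996.0·9.81·0.310·14.96 = 45.31 kW
P_shaft = P_hyd/η = 45.31/0.74 = 61.23 kW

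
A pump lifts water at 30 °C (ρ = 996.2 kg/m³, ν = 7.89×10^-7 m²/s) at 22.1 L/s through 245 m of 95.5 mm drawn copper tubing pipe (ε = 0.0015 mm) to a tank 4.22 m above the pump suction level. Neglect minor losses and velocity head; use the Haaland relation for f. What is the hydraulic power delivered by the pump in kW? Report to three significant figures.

P_hyd ≈ 4.65 kW

V = 4Q/(πD²) = 3.085 m/s; Re = 3.73×10^5; ε/D = 1.57×10^-5; f = 0.01392
h_f = f(L/D)V²/2g = 17.33 m
Total head H = z + h_f = 4.22 + 17.33 = 21.55 m
P_hyd = ρgQH = 996.2·9.81·0.0221·21.55 = 4.654 kW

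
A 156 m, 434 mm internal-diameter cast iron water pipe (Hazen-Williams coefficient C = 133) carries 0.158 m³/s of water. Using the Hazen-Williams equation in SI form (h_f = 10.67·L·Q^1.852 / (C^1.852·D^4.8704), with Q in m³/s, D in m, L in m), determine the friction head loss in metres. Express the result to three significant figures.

h_f = 10.67·156·0.158^1.852 / (133^1.852·0.434^4.8704) = 0.3710 m

h_f ≈ 0.371 m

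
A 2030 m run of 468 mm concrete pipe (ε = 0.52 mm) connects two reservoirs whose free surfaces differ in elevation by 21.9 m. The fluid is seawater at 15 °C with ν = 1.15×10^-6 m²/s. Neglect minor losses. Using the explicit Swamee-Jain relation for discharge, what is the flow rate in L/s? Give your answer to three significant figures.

Swamee-Jain (Type II): Q = -0.965·√(gD⁵h_f/L)·ln[ε/(3.7D) + √(3.17ν²L/(gD³h_f))]
√(gD⁵h_f/L) = √(9.81·0.468⁵·21.9/2030) = 0.04874
ε/(3.7D) = 3.00×10^-4; √(3.17ν²L/(gD³h_f)) = 1.97×10^-5
Q = -0.965·0.04874·ln(3.200×10^-4) = 0.3785 m³/s
Check: V = 2.20 m/s, Re = 8.96×10^5, f = 0.02056, h_f = 22.0 m ≈ 21.9 m ✓

Q ≈ 379 L/s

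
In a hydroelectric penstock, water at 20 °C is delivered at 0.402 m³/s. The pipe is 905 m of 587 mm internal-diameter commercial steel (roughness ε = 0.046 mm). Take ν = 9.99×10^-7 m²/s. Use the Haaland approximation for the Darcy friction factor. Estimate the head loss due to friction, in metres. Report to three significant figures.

V = 4Q/(πD²) = 4·0.402/(π·0.587²) = 1.485 m/s
Re = VD/ν = 1.485·0.587/9.99×10^-7 = 8.73×10^5 → turbulent
ε/D = 0.046/587 = 7.84×10^-5
Haaland: f = 0.01316
h_f = f(L/D)V²/(2g) = 0.01316·(905/0.587)·1.485²/(2·9.81) = 2.283 m

h_f ≈ 2.28 m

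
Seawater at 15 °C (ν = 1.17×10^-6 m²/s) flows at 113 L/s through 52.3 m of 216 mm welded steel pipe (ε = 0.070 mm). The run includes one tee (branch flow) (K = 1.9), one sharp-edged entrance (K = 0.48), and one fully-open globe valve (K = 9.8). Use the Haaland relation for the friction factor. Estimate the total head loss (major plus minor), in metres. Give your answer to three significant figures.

V = 4Q/(πD²) = 3.084 m/s; V²/2g = 0.4847 m
Re = 5.69×10^5, ε/D = 3.24×10^-4 → f = 0.01622 (Haaland)
Major: h_f = f(L/D)·V²/2g = 0.01622·242.1·0.4847 = 1.904 m
Minor: ΣK = 12.2; h_m = ΣK·V²/2g = 5.904 m
Total H_L = 1.904 + 5.904 = 7.807 m

H_L ≈ 7.81 m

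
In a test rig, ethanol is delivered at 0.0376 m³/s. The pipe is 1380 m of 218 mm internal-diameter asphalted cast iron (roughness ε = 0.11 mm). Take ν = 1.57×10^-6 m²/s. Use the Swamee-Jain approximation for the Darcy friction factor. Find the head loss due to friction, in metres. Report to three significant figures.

V = 4Q/(πD²) = 4·0.0376/(π·0.218²) = 1.007 m/s
Re = VD/ν = 1.007·0.218/1.57×10^-6 = 1.40×10^5 → turbulent
ε/D = 0.11/218 = 5.05×10^-4
Swamee-Jain: f = 0.01964
h_f = f(L/D)V²/(2g) = 0.01964·(1380/0.218)·1.007²/(2·9.81) = 6.431 m

h_f ≈ 6.43 m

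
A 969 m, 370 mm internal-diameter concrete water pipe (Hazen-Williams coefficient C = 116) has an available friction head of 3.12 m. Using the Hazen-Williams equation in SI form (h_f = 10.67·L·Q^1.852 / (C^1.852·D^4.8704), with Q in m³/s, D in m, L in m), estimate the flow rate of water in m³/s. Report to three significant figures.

Rearranging: Q = [h_f·C^1.852·D^4.8704 / (10.67·L)]^(1/1.852)
Q = [3.12·116^1.852·0.370^4.8704 / (10.67·969)]^0.540 = 0.1067 m³/s

Q ≈ 0.107 m³/s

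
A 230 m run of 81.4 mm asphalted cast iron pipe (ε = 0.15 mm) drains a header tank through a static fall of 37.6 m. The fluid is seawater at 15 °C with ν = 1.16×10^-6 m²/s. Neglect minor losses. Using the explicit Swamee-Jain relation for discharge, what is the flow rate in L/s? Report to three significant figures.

Q ≈ 17.3 L/s

Swamee-Jain (Type II): Q = -0.965·√(gD⁵h_f/L)·ln[ε/(3.7D) + √(3.17ν²L/(gD³h_f))]
√(gD⁵h_f/L) = √(9.81·0.0814⁵·37.6/230) = 0.002394
ε/(3.7D) = 4.98×10^-4; √(3.17ν²L/(gD³h_f)) = 7.02×10^-5
Q = -0.965·0.002394·ln(5.683×10^-4) = 0.01726 m³/s
Check: V = 3.32 m/s, Re = 2.33×10^5, f = 0.02390, h_f = 37.9 m ≈ 37.6 m ✓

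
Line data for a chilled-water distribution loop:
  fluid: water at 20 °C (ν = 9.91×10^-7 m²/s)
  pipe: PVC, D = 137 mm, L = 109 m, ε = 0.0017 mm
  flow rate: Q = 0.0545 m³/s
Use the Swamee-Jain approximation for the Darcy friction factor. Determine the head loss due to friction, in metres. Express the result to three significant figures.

h_f ≈ 7.34 m

V = 4Q/(πD²) = 4·0.0545/(π·0.137²) = 3.697 m/s
Re = VD/ν = 3.697·0.137/9.91×10^-7 = 5.11×10^5 → turbulent
ε/D = 0.0017/137 = 1.24×10^-5
Swamee-Jain: f = 0.01324
h_f = f(L/D)V²/(2g) = 0.01324·(109/0.137)·3.697²/(2·9.81) = 7.339 m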